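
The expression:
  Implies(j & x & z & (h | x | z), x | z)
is always true.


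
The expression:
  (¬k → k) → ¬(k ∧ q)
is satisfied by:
  {k: False, q: False}
  {q: True, k: False}
  {k: True, q: False}


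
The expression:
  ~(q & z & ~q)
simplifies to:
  True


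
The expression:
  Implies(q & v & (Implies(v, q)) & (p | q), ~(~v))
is always true.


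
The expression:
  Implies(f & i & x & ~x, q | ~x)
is always true.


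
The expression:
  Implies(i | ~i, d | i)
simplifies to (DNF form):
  d | i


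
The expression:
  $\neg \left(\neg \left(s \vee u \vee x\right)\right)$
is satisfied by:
  {x: True, u: True, s: True}
  {x: True, u: True, s: False}
  {x: True, s: True, u: False}
  {x: True, s: False, u: False}
  {u: True, s: True, x: False}
  {u: True, s: False, x: False}
  {s: True, u: False, x: False}


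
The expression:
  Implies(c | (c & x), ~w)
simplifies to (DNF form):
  ~c | ~w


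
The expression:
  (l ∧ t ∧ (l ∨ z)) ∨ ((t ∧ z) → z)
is always true.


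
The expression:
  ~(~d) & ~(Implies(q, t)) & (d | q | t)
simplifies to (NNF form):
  d & q & ~t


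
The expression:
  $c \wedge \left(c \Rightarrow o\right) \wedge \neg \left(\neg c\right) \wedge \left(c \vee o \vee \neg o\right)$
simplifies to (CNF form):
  $c \wedge o$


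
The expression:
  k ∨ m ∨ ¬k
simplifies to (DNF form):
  True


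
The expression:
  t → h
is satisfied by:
  {h: True, t: False}
  {t: False, h: False}
  {t: True, h: True}


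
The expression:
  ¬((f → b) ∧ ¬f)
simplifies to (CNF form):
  f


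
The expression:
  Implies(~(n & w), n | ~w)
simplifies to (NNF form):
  n | ~w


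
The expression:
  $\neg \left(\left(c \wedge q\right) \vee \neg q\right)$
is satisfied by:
  {q: True, c: False}


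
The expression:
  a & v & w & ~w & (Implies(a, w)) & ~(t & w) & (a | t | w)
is never true.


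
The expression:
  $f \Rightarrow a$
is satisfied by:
  {a: True, f: False}
  {f: False, a: False}
  {f: True, a: True}


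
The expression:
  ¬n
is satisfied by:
  {n: False}


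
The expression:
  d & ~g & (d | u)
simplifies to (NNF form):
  d & ~g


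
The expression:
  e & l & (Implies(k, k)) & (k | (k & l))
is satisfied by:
  {k: True, e: True, l: True}


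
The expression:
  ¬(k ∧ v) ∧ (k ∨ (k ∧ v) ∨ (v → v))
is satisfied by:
  {k: False, v: False}
  {v: True, k: False}
  {k: True, v: False}


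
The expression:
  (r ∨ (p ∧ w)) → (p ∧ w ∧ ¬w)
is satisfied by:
  {p: False, r: False, w: False}
  {w: True, p: False, r: False}
  {p: True, w: False, r: False}


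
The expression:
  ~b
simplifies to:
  ~b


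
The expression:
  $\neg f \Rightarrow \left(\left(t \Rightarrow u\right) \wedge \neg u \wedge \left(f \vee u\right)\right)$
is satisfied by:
  {f: True}


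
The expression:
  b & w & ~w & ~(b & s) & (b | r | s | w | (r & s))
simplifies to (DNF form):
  False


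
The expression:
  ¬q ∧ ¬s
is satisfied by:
  {q: False, s: False}


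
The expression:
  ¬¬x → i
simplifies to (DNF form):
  i ∨ ¬x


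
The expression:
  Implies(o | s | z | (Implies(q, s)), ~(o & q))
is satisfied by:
  {o: False, q: False}
  {q: True, o: False}
  {o: True, q: False}


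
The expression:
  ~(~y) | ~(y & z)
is always true.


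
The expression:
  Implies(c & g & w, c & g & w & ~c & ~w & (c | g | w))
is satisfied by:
  {w: False, c: False, g: False}
  {g: True, w: False, c: False}
  {c: True, w: False, g: False}
  {g: True, c: True, w: False}
  {w: True, g: False, c: False}
  {g: True, w: True, c: False}
  {c: True, w: True, g: False}


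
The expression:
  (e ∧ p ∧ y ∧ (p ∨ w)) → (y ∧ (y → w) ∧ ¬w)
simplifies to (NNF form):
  ¬e ∨ ¬p ∨ ¬y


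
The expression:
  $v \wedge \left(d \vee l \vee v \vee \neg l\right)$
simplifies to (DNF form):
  $v$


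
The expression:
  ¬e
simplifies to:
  ¬e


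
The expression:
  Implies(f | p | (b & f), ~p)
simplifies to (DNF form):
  ~p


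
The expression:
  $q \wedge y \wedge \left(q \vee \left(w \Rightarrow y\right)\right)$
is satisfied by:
  {y: True, q: True}


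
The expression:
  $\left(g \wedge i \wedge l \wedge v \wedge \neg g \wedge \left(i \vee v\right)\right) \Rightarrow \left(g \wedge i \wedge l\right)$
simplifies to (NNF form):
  $\text{True}$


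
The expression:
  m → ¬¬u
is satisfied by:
  {u: True, m: False}
  {m: False, u: False}
  {m: True, u: True}


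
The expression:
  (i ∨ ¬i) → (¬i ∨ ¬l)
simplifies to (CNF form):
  ¬i ∨ ¬l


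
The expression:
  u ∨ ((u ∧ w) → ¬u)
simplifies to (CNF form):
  True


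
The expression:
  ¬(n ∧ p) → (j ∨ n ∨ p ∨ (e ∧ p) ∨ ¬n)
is always true.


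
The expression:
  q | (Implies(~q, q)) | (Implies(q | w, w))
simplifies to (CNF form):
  True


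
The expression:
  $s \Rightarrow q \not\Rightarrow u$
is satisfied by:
  {q: True, s: False, u: False}
  {q: False, s: False, u: False}
  {u: True, q: True, s: False}
  {u: True, q: False, s: False}
  {s: True, q: True, u: False}


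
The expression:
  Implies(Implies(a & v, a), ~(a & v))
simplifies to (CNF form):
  ~a | ~v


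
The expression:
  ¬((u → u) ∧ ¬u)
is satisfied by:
  {u: True}


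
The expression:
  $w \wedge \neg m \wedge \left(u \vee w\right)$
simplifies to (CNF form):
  $w \wedge \neg m$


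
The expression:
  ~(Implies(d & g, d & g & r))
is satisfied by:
  {d: True, g: True, r: False}


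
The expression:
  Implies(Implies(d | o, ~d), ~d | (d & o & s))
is always true.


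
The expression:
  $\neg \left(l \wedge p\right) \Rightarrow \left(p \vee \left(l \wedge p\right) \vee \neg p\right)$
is always true.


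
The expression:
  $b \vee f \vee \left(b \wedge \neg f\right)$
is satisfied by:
  {b: True, f: True}
  {b: True, f: False}
  {f: True, b: False}


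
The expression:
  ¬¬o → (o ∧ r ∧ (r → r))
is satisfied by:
  {r: True, o: False}
  {o: False, r: False}
  {o: True, r: True}


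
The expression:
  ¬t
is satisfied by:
  {t: False}


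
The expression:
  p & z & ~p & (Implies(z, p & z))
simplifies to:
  False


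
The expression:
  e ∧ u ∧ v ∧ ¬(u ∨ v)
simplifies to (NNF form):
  False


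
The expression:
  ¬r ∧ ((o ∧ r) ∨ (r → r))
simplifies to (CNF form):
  ¬r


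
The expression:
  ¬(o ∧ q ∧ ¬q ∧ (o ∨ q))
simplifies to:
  True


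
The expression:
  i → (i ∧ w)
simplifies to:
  w ∨ ¬i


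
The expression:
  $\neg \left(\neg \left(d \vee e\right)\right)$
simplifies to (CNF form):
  $d \vee e$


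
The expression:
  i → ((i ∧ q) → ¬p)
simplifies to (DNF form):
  ¬i ∨ ¬p ∨ ¬q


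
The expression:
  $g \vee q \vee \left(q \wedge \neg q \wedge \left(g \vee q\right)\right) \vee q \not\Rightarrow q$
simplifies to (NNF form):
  $g \vee q$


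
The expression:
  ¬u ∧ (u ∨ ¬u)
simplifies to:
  ¬u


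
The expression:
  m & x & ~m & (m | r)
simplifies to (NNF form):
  False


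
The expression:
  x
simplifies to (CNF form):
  x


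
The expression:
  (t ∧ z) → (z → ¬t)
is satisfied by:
  {t: False, z: False}
  {z: True, t: False}
  {t: True, z: False}


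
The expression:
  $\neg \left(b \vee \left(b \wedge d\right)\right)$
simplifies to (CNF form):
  $\neg b$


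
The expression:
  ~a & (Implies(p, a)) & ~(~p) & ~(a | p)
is never true.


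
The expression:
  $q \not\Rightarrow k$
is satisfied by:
  {q: True, k: False}


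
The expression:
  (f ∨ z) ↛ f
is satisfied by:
  {z: True, f: False}


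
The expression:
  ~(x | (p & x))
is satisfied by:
  {x: False}


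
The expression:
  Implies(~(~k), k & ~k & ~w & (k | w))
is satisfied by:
  {k: False}


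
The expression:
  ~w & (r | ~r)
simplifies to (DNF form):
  ~w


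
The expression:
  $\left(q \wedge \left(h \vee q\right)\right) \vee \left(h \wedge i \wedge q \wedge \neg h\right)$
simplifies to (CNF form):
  $q$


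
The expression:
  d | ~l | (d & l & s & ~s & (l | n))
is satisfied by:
  {d: True, l: False}
  {l: False, d: False}
  {l: True, d: True}


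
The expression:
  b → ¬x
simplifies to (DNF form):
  ¬b ∨ ¬x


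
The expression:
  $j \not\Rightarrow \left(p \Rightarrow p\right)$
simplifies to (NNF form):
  $\text{False}$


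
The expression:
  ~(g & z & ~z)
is always true.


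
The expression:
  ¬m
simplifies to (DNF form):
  ¬m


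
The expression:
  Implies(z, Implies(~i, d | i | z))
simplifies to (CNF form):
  True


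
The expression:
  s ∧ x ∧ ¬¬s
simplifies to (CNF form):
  s ∧ x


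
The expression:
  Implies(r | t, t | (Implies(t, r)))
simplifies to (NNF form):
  True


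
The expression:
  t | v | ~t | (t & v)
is always true.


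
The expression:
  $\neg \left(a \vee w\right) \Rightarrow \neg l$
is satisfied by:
  {a: True, w: True, l: False}
  {a: True, l: False, w: False}
  {w: True, l: False, a: False}
  {w: False, l: False, a: False}
  {a: True, w: True, l: True}
  {a: True, l: True, w: False}
  {w: True, l: True, a: False}


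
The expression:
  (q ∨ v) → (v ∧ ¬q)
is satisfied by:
  {q: False}


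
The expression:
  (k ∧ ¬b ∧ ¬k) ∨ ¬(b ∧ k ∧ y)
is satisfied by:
  {k: False, y: False, b: False}
  {b: True, k: False, y: False}
  {y: True, k: False, b: False}
  {b: True, y: True, k: False}
  {k: True, b: False, y: False}
  {b: True, k: True, y: False}
  {y: True, k: True, b: False}


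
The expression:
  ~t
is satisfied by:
  {t: False}


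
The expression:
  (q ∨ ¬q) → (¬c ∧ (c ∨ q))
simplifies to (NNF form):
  q ∧ ¬c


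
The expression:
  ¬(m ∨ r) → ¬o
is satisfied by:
  {r: True, m: True, o: False}
  {r: True, o: False, m: False}
  {m: True, o: False, r: False}
  {m: False, o: False, r: False}
  {r: True, m: True, o: True}
  {r: True, o: True, m: False}
  {m: True, o: True, r: False}


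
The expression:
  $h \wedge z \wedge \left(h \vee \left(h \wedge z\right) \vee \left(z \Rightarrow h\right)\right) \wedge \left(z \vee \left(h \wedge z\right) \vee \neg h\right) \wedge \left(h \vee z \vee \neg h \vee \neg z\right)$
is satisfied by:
  {h: True, z: True}


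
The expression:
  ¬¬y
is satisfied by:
  {y: True}


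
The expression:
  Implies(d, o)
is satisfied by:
  {o: True, d: False}
  {d: False, o: False}
  {d: True, o: True}


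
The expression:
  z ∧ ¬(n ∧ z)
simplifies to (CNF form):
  z ∧ ¬n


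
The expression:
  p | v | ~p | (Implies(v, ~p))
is always true.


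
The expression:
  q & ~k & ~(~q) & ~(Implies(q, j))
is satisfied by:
  {q: True, j: False, k: False}


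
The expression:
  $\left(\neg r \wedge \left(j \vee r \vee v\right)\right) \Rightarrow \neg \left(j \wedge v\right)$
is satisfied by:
  {r: True, v: False, j: False}
  {v: False, j: False, r: False}
  {r: True, j: True, v: False}
  {j: True, v: False, r: False}
  {r: True, v: True, j: False}
  {v: True, r: False, j: False}
  {r: True, j: True, v: True}


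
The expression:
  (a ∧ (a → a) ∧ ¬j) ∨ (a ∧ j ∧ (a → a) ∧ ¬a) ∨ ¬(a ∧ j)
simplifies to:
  ¬a ∨ ¬j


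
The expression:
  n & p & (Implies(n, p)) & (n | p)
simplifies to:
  n & p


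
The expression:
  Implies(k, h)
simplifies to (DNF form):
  h | ~k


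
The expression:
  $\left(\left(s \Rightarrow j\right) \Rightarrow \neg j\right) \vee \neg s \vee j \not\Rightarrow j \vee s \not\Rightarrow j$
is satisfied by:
  {s: False, j: False}
  {j: True, s: False}
  {s: True, j: False}


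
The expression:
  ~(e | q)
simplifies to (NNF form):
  ~e & ~q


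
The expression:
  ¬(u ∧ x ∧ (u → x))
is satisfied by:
  {u: False, x: False}
  {x: True, u: False}
  {u: True, x: False}


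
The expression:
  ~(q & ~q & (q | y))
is always true.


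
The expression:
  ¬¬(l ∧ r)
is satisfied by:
  {r: True, l: True}


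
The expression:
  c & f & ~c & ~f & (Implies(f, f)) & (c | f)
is never true.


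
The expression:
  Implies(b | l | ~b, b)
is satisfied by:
  {b: True}


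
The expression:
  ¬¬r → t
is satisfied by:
  {t: True, r: False}
  {r: False, t: False}
  {r: True, t: True}


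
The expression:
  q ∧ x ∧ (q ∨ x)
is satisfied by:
  {x: True, q: True}


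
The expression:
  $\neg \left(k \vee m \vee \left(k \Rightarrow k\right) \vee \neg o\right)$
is never true.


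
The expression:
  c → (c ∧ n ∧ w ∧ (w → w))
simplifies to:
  (n ∧ w) ∨ ¬c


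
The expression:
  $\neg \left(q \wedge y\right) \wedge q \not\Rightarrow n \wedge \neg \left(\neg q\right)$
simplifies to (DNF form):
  $q \wedge \neg n \wedge \neg y$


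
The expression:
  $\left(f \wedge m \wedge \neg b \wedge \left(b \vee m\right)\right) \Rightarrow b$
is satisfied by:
  {b: True, m: False, f: False}
  {m: False, f: False, b: False}
  {f: True, b: True, m: False}
  {f: True, m: False, b: False}
  {b: True, m: True, f: False}
  {m: True, b: False, f: False}
  {f: True, m: True, b: True}


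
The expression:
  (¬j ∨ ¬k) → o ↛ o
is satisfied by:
  {j: True, k: True}


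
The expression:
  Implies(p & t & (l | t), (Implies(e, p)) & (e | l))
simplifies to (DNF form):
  e | l | ~p | ~t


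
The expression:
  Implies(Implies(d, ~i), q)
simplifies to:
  q | (d & i)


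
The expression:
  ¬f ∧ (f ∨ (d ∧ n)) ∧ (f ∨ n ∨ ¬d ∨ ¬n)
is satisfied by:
  {d: True, n: True, f: False}


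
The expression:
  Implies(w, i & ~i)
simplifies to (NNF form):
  ~w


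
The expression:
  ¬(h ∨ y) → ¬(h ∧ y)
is always true.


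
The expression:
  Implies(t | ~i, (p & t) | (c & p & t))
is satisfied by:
  {p: True, i: True, t: False}
  {i: True, t: False, p: False}
  {t: True, p: True, i: True}
  {t: True, p: True, i: False}


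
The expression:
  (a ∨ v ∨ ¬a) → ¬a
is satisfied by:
  {a: False}


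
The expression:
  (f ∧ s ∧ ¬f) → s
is always true.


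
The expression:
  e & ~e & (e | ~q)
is never true.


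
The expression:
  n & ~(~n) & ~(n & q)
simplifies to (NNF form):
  n & ~q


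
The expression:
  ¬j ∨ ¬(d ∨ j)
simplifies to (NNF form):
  ¬j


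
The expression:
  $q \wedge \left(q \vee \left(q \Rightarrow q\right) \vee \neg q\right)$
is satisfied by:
  {q: True}


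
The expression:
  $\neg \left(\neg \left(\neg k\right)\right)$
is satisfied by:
  {k: False}


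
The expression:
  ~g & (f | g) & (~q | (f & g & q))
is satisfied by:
  {f: True, q: False, g: False}


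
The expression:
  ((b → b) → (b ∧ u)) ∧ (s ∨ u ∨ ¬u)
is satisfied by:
  {u: True, b: True}


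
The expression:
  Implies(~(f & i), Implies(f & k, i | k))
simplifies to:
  True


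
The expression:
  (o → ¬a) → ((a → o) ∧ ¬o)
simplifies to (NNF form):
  (a ∧ o) ∨ (¬a ∧ ¬o)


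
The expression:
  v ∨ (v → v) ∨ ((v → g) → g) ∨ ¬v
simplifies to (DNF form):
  True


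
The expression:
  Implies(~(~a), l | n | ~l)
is always true.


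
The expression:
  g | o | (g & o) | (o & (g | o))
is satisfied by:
  {o: True, g: True}
  {o: True, g: False}
  {g: True, o: False}


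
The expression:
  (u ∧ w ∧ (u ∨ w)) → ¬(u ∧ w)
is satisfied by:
  {w: False, u: False}
  {u: True, w: False}
  {w: True, u: False}


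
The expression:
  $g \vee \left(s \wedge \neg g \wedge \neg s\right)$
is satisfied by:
  {g: True}


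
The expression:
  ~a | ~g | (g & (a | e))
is always true.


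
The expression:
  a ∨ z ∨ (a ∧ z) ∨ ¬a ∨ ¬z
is always true.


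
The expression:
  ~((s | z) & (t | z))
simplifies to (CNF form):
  ~z & (~s | ~t)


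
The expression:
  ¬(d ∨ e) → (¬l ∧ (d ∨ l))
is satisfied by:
  {d: True, e: True}
  {d: True, e: False}
  {e: True, d: False}


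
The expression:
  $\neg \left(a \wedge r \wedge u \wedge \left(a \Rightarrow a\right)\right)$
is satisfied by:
  {u: False, a: False, r: False}
  {r: True, u: False, a: False}
  {a: True, u: False, r: False}
  {r: True, a: True, u: False}
  {u: True, r: False, a: False}
  {r: True, u: True, a: False}
  {a: True, u: True, r: False}


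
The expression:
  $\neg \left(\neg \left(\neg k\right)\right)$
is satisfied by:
  {k: False}


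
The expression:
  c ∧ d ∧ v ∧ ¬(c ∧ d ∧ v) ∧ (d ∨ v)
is never true.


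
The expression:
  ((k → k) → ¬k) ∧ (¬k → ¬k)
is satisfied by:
  {k: False}


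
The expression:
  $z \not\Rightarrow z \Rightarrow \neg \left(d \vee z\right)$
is always true.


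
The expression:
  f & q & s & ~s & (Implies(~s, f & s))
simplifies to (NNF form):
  False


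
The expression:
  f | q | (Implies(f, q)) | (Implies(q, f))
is always true.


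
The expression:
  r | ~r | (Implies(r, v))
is always true.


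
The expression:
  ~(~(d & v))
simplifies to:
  d & v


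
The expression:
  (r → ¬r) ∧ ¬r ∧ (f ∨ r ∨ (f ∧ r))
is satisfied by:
  {f: True, r: False}


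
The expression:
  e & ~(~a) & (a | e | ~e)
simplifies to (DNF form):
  a & e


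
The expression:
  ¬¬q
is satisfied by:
  {q: True}


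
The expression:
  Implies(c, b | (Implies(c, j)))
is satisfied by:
  {b: True, j: True, c: False}
  {b: True, j: False, c: False}
  {j: True, b: False, c: False}
  {b: False, j: False, c: False}
  {b: True, c: True, j: True}
  {b: True, c: True, j: False}
  {c: True, j: True, b: False}


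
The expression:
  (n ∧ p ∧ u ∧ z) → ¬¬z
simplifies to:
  True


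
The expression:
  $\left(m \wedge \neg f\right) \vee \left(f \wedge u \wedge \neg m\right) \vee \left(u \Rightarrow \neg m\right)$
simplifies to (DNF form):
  $\neg f \vee \neg m \vee \neg u$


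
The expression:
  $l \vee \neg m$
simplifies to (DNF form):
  $l \vee \neg m$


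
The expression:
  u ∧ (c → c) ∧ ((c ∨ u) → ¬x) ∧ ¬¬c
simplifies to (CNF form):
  c ∧ u ∧ ¬x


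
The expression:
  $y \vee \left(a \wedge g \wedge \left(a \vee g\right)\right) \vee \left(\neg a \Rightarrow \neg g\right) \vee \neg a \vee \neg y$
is always true.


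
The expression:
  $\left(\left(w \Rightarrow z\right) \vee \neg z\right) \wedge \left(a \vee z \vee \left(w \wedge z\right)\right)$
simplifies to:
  $a \vee z$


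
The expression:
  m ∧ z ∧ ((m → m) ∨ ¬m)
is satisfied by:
  {z: True, m: True}


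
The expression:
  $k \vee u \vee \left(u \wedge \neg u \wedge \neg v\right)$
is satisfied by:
  {k: True, u: True}
  {k: True, u: False}
  {u: True, k: False}


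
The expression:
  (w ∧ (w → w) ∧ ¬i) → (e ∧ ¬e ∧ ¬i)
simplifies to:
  i ∨ ¬w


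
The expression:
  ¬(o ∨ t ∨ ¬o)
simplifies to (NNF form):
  False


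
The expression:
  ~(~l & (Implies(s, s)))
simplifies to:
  l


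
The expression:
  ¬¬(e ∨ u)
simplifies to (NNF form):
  e ∨ u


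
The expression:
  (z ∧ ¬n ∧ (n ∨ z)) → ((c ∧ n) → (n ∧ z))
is always true.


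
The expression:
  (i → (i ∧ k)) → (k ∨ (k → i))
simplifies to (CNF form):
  True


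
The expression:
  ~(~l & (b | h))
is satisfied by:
  {l: True, b: False, h: False}
  {l: True, h: True, b: False}
  {l: True, b: True, h: False}
  {l: True, h: True, b: True}
  {h: False, b: False, l: False}


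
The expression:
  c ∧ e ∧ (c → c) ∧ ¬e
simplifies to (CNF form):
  False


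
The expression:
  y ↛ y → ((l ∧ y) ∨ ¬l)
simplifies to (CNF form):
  True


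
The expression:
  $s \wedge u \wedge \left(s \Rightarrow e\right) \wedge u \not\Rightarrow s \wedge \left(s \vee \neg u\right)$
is never true.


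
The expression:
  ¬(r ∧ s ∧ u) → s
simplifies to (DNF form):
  s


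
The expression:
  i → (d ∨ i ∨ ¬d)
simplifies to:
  True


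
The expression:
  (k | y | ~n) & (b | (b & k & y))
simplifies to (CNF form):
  b & (k | y | ~n)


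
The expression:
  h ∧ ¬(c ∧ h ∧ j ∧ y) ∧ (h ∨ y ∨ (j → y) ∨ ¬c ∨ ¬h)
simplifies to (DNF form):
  (h ∧ ¬c) ∨ (h ∧ ¬j) ∨ (h ∧ ¬y)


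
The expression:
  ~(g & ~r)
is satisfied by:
  {r: True, g: False}
  {g: False, r: False}
  {g: True, r: True}


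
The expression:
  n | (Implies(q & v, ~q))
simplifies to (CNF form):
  n | ~q | ~v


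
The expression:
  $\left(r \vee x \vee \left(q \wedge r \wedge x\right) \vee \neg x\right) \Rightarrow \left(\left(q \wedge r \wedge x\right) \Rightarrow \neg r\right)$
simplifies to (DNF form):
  $\neg q \vee \neg r \vee \neg x$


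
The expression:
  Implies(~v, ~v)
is always true.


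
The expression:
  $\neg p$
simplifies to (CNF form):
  $\neg p$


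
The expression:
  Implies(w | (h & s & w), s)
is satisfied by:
  {s: True, w: False}
  {w: False, s: False}
  {w: True, s: True}


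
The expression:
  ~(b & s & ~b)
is always true.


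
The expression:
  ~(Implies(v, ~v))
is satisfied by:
  {v: True}


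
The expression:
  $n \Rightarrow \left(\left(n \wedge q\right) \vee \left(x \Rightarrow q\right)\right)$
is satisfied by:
  {q: True, x: False, n: False}
  {x: False, n: False, q: False}
  {n: True, q: True, x: False}
  {n: True, x: False, q: False}
  {q: True, x: True, n: False}
  {x: True, q: False, n: False}
  {n: True, x: True, q: True}


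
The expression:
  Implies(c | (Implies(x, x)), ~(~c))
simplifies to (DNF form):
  c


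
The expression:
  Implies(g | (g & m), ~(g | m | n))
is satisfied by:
  {g: False}


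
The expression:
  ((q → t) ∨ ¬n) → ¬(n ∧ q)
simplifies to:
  ¬n ∨ ¬q ∨ ¬t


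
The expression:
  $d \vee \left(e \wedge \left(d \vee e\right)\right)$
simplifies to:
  $d \vee e$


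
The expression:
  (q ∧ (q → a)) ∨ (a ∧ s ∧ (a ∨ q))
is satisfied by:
  {a: True, q: True, s: True}
  {a: True, q: True, s: False}
  {a: True, s: True, q: False}


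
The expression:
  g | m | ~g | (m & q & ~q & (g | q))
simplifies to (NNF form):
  True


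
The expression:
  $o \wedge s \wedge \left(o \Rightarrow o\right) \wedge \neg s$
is never true.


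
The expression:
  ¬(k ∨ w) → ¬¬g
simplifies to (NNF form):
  g ∨ k ∨ w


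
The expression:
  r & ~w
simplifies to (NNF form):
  r & ~w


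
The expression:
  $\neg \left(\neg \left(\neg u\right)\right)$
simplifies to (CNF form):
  $\neg u$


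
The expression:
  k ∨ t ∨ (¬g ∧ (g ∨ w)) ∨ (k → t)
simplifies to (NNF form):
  True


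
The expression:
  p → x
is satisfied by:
  {x: True, p: False}
  {p: False, x: False}
  {p: True, x: True}


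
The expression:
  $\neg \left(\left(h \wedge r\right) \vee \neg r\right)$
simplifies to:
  $r \wedge \neg h$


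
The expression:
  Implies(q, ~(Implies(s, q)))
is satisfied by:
  {q: False}


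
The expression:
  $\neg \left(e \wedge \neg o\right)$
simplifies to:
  $o \vee \neg e$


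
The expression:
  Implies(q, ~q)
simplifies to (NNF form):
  ~q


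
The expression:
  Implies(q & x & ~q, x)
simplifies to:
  True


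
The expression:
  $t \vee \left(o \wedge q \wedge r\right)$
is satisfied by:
  {q: True, t: True, r: True, o: True}
  {q: True, t: True, r: True, o: False}
  {q: True, t: True, o: True, r: False}
  {q: True, t: True, o: False, r: False}
  {t: True, r: True, o: True, q: False}
  {t: True, r: True, o: False, q: False}
  {t: True, r: False, o: True, q: False}
  {t: True, r: False, o: False, q: False}
  {q: True, r: True, o: True, t: False}


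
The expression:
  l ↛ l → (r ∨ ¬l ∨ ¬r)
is always true.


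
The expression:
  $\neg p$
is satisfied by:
  {p: False}


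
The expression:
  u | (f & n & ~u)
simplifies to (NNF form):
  u | (f & n)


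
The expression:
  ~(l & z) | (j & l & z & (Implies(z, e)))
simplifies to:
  ~l | ~z | (e & j)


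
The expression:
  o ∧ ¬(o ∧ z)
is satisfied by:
  {o: True, z: False}


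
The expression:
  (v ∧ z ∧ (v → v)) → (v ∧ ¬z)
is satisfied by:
  {v: False, z: False}
  {z: True, v: False}
  {v: True, z: False}


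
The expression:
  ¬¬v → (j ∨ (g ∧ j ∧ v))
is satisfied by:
  {j: True, v: False}
  {v: False, j: False}
  {v: True, j: True}


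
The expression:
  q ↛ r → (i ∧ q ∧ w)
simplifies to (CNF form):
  (i ∨ r ∨ ¬q) ∧ (r ∨ w ∨ ¬q)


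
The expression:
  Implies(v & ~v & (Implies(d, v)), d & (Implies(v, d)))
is always true.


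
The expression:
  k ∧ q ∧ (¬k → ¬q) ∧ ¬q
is never true.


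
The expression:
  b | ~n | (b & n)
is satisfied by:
  {b: True, n: False}
  {n: False, b: False}
  {n: True, b: True}


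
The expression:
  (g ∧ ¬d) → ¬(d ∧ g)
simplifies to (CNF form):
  True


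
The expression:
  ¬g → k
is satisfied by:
  {k: True, g: True}
  {k: True, g: False}
  {g: True, k: False}


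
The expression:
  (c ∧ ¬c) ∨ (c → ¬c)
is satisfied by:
  {c: False}


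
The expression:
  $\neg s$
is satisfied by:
  {s: False}


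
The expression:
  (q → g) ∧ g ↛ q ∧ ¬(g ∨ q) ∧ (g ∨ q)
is never true.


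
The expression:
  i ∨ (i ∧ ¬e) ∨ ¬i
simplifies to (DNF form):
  True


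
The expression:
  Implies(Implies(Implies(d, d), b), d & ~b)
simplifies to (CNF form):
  ~b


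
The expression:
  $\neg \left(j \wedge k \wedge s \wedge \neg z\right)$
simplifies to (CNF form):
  $z \vee \neg j \vee \neg k \vee \neg s$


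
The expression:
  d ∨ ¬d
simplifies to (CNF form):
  True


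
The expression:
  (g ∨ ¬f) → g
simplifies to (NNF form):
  f ∨ g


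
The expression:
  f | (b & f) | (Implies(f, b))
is always true.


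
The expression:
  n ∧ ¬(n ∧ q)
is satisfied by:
  {n: True, q: False}


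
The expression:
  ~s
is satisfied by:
  {s: False}


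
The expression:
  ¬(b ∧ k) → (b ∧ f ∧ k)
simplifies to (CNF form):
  b ∧ k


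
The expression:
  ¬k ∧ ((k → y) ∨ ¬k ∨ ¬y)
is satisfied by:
  {k: False}


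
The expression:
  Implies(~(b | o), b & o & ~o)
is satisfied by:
  {b: True, o: True}
  {b: True, o: False}
  {o: True, b: False}


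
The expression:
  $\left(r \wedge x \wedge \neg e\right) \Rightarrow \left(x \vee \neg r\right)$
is always true.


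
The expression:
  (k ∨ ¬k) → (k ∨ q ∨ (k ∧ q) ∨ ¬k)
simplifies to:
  True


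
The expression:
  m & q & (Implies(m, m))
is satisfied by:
  {m: True, q: True}


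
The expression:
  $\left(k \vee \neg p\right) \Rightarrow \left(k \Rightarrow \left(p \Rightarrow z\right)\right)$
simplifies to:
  $z \vee \neg k \vee \neg p$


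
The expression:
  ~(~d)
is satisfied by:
  {d: True}


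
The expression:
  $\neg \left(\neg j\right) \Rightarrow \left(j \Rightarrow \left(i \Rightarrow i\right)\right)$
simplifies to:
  $\text{True}$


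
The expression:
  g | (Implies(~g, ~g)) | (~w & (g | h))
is always true.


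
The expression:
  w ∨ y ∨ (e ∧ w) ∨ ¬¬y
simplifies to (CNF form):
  w ∨ y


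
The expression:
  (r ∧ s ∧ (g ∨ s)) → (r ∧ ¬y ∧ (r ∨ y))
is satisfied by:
  {s: False, y: False, r: False}
  {r: True, s: False, y: False}
  {y: True, s: False, r: False}
  {r: True, y: True, s: False}
  {s: True, r: False, y: False}
  {r: True, s: True, y: False}
  {y: True, s: True, r: False}


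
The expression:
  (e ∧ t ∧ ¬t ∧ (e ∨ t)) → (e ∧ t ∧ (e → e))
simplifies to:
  True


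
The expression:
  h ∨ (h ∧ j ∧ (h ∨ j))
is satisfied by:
  {h: True}


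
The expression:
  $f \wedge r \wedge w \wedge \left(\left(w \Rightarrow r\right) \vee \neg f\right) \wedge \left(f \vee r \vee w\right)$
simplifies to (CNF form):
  $f \wedge r \wedge w$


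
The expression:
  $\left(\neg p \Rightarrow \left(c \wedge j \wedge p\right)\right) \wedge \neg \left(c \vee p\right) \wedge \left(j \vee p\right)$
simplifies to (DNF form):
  $\text{False}$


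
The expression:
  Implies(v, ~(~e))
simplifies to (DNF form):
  e | ~v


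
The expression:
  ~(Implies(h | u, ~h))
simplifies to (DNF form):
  h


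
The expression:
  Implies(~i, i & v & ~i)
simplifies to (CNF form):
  i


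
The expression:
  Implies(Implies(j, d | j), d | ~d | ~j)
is always true.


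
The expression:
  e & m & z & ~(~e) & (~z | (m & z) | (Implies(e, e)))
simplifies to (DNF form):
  e & m & z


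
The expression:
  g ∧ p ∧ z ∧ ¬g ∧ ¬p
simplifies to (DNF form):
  False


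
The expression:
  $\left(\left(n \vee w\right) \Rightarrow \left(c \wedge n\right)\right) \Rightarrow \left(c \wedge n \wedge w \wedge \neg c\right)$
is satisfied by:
  {w: True, c: False, n: False}
  {n: True, w: True, c: False}
  {n: True, w: False, c: False}
  {c: True, w: True, n: False}


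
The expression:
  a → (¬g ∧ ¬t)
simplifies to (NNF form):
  (¬g ∧ ¬t) ∨ ¬a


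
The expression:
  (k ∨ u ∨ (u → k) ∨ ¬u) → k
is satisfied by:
  {k: True}


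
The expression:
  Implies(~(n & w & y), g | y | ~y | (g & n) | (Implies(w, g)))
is always true.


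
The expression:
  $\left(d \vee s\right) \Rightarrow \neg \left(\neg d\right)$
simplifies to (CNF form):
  $d \vee \neg s$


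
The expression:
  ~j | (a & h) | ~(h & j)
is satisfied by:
  {a: True, h: False, j: False}
  {h: False, j: False, a: False}
  {j: True, a: True, h: False}
  {j: True, h: False, a: False}
  {a: True, h: True, j: False}
  {h: True, a: False, j: False}
  {j: True, h: True, a: True}


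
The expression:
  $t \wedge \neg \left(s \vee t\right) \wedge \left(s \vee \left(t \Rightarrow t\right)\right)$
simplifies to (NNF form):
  $\text{False}$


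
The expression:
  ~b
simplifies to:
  ~b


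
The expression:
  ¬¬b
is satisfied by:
  {b: True}


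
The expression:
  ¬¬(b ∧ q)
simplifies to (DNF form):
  b ∧ q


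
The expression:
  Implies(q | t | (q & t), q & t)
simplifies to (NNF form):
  (q & t) | (~q & ~t)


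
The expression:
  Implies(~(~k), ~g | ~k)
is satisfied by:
  {g: False, k: False}
  {k: True, g: False}
  {g: True, k: False}


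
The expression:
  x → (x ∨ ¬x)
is always true.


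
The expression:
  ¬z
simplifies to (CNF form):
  ¬z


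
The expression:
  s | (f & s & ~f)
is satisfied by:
  {s: True}


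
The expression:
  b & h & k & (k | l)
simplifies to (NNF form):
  b & h & k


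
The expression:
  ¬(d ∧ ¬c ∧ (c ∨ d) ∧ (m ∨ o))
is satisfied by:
  {c: True, o: False, m: False, d: False}
  {c: True, m: True, o: False, d: False}
  {c: True, o: True, m: False, d: False}
  {c: True, m: True, o: True, d: False}
  {c: False, o: False, m: False, d: False}
  {m: True, c: False, o: False, d: False}
  {o: True, c: False, m: False, d: False}
  {m: True, o: True, c: False, d: False}
  {d: True, c: True, o: False, m: False}
  {d: True, m: True, c: True, o: False}
  {d: True, c: True, o: True, m: False}
  {d: True, m: True, c: True, o: True}
  {d: True, c: False, o: False, m: False}


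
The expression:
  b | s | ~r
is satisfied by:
  {b: True, s: True, r: False}
  {b: True, s: False, r: False}
  {s: True, b: False, r: False}
  {b: False, s: False, r: False}
  {r: True, b: True, s: True}
  {r: True, b: True, s: False}
  {r: True, s: True, b: False}


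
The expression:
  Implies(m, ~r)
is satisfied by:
  {m: False, r: False}
  {r: True, m: False}
  {m: True, r: False}


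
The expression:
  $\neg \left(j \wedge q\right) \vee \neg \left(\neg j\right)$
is always true.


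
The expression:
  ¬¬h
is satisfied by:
  {h: True}


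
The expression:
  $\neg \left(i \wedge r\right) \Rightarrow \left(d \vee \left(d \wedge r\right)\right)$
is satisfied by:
  {r: True, d: True, i: True}
  {r: True, d: True, i: False}
  {d: True, i: True, r: False}
  {d: True, i: False, r: False}
  {r: True, i: True, d: False}


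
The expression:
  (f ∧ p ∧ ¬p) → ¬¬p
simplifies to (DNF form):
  True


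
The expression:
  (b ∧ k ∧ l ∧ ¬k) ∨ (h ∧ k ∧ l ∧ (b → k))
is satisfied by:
  {k: True, h: True, l: True}


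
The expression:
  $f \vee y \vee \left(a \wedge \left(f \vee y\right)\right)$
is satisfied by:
  {y: True, f: True}
  {y: True, f: False}
  {f: True, y: False}


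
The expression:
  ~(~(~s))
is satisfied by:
  {s: False}


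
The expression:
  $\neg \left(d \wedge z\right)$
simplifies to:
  $\neg d \vee \neg z$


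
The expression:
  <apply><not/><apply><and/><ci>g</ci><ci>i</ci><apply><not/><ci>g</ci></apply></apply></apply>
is always true.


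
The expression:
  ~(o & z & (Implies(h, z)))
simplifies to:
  ~o | ~z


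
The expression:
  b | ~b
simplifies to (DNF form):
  True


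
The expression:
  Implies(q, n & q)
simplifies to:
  n | ~q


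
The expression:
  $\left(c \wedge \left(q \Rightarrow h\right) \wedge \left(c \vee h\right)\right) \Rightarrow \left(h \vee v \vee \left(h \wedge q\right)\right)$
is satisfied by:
  {h: True, q: True, v: True, c: False}
  {h: True, q: True, c: False, v: False}
  {h: True, v: True, c: False, q: False}
  {h: True, c: False, v: False, q: False}
  {q: True, v: True, c: False, h: False}
  {q: True, c: False, v: False, h: False}
  {v: True, q: False, c: False, h: False}
  {q: False, c: False, v: False, h: False}
  {q: True, h: True, c: True, v: True}
  {q: True, h: True, c: True, v: False}
  {h: True, c: True, v: True, q: False}
  {h: True, c: True, q: False, v: False}
  {v: True, c: True, q: True, h: False}
  {c: True, q: True, h: False, v: False}
  {c: True, v: True, h: False, q: False}


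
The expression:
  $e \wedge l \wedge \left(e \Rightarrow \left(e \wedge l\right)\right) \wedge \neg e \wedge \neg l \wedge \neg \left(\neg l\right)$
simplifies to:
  $\text{False}$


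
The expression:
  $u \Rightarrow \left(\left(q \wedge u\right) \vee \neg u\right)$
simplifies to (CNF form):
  $q \vee \neg u$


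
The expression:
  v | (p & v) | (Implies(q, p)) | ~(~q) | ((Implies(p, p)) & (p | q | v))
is always true.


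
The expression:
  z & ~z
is never true.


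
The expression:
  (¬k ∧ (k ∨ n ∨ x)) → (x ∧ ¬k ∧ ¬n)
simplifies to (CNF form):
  k ∨ ¬n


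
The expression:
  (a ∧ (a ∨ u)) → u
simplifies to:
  u ∨ ¬a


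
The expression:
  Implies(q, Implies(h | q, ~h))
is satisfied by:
  {h: False, q: False}
  {q: True, h: False}
  {h: True, q: False}


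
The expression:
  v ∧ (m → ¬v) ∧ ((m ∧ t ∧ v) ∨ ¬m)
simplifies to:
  v ∧ ¬m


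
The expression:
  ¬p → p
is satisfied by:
  {p: True}


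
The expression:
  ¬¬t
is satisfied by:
  {t: True}


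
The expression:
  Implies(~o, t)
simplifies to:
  o | t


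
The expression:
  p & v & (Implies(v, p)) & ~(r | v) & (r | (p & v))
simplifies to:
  False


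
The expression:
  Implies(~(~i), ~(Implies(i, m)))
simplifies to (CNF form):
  ~i | ~m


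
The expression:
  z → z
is always true.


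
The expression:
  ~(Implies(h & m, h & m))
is never true.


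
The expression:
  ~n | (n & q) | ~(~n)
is always true.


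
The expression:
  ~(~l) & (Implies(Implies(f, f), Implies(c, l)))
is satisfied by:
  {l: True}


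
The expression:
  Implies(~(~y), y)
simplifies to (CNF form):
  True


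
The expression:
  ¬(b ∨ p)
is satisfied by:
  {p: False, b: False}


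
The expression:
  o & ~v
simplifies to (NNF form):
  o & ~v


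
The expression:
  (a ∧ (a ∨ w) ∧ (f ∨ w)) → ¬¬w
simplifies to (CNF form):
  w ∨ ¬a ∨ ¬f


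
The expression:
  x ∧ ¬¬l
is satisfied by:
  {x: True, l: True}


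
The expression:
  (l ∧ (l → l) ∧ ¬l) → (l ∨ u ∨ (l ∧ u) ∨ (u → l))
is always true.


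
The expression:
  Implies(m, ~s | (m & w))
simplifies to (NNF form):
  w | ~m | ~s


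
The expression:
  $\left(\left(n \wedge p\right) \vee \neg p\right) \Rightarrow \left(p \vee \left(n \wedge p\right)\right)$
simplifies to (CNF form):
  $p$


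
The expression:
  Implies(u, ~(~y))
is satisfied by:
  {y: True, u: False}
  {u: False, y: False}
  {u: True, y: True}


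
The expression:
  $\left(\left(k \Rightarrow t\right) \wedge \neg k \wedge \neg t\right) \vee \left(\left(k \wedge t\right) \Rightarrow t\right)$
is always true.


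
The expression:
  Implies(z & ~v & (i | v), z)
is always true.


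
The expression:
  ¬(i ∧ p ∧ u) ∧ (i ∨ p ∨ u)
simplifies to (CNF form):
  (i ∨ p ∨ u) ∧ (i ∨ p ∨ ¬i) ∧ (i ∨ u ∨ ¬u) ∧ (i ∨ ¬i ∨ ¬u) ∧ (p ∨ u ∨ ¬p) ∧ (p ∨ ¬i ∨ ¬p) ∧ (u ∨ ¬p ∨ ¬u) ∧ (¬i ∨ ¬p ∨ ¬u)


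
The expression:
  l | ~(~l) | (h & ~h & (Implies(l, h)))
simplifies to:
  l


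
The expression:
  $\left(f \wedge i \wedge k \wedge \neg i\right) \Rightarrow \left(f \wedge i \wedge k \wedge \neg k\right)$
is always true.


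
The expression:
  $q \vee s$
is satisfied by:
  {q: True, s: True}
  {q: True, s: False}
  {s: True, q: False}


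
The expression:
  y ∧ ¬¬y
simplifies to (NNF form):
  y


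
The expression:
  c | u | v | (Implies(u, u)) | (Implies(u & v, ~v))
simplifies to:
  True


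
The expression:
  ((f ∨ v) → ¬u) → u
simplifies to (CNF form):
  u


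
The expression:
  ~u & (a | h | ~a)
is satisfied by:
  {u: False}


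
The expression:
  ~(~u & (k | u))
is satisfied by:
  {u: True, k: False}
  {k: False, u: False}
  {k: True, u: True}


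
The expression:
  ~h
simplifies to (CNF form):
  ~h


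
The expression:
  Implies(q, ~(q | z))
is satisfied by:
  {q: False}


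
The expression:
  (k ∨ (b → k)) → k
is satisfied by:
  {b: True, k: True}
  {b: True, k: False}
  {k: True, b: False}


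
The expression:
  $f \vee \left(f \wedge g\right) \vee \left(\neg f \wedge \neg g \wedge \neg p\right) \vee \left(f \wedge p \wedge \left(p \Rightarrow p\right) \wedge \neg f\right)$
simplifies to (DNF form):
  $f \vee \left(\neg g \wedge \neg p\right)$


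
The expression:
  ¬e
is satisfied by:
  {e: False}


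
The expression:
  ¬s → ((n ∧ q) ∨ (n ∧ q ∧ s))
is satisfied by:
  {q: True, s: True, n: True}
  {q: True, s: True, n: False}
  {s: True, n: True, q: False}
  {s: True, n: False, q: False}
  {q: True, n: True, s: False}
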